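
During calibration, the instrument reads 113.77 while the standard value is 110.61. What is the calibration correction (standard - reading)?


Correction = standard - reading
= 110.61 - 113.77
= -3.1600

-3.1600


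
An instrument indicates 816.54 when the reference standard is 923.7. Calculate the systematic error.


Systematic error = measured - true
= 816.54 - 923.7
= -107.1600

-107.1600


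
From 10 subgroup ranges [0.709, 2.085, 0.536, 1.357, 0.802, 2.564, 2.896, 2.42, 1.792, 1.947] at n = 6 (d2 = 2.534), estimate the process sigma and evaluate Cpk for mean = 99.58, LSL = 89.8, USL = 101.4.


R_bar = (0.709 + 2.085 + 0.536 + 1.357 + 0.802 + 2.564 + 2.896 + 2.42 + 1.792 + 1.947) / 10 = 1.7108
sigma = R_bar / d2 = 1.7108 / 2.534 = 0.67513812
Cp = (USL - LSL)/(6*sigma) = (101.4 - 89.8)/(6*0.67513812) = 2.8636
Cpu = (101.4 - 99.58)/(3*0.67513812) = 0.8986
Cpl = (99.58 - 89.8)/(3*0.67513812) = 4.8286
Cpk = min(Cpu, Cpl) = 0.8986

0.8986


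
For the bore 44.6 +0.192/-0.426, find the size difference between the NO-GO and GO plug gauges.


GO = nominal - lower_tol (smallest hole = maximum material condition)
GO = 44.6 - 0.426 = 44.174
NO-GO = nominal + upper_tol (largest hole = least material condition)
NO-GO = 44.6 + 0.192 = 44.792
spread = NO-GO - GO = 44.792 - 44.174 = 0.6180

0.6180


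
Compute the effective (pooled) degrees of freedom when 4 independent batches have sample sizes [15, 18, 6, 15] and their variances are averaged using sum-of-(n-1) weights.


nu = sum_i (n_i - 1)
nu = ((15 - 1) + (18 - 1) + (6 - 1) + (15 - 1))
nu = 14 + 17 + 5 + 14
nu = 50

50


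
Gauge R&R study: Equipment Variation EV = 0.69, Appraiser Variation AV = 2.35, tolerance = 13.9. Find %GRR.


GRR = sqrt(EV^2 + AV^2) = sqrt(0.69^2 + 2.35^2) = 2.449204
%GRR = GRR / tol * 100 = 2.449204 / 13.9 * 100
%GRR = 17.6202

17.6202


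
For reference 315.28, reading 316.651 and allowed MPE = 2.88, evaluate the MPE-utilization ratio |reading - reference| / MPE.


e = indication - reference = 316.651 - 315.28 = 1.3710
|e| = 1.3710
ratio = |e| / MPE = 1.3710 / 2.88
ratio = 0.4760

0.4760


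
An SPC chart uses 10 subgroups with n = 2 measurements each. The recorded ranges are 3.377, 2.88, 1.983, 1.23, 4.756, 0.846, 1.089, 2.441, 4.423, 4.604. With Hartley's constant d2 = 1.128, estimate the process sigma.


R_bar = (3.377 + 2.88 + 1.983 + 1.23 + 4.756 + 0.846 + 1.089 + 2.441 + 4.423 + 4.604) / 10
R_bar = 27.629 / 10 = 2.7629
sigma_hat = R_bar / d2 = 2.7629 / 1.128 = 2.4494

2.4494


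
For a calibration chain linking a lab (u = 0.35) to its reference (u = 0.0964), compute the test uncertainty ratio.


TUR = u_lab / u_ref
= 0.35 / 0.0964
= 3.6307

3.6307


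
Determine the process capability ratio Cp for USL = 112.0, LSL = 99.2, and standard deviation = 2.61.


Cp = (USL - LSL) / (6 * sigma)
= (112.0 - 99.2) / (6 * 2.61)
= 12.8000 / 15.6600
= 0.8174

0.8174


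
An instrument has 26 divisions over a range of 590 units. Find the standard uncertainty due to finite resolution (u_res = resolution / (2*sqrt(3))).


resolution = range / divisions
resolution = 590 / 26 = 22.692308
u_res = resolution / (2*sqrt(3))
u_res = 22.692308 / 3.4641016
u_res = 6.5507

6.5507


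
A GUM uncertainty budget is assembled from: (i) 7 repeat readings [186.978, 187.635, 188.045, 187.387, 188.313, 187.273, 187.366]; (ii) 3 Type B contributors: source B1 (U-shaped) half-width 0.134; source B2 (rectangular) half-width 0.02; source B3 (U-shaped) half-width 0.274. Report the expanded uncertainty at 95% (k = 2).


mean = (186.978 + 187.635 + 188.045 + 187.387 + 188.313 + 187.273 + 187.366) / 7 = 187.571
s = sqrt(sum((x - mean)^2)/(n-1)) = 0.46469883
u_A = s / sqrt(n) = 0.46469883 / sqrt(7) = 0.17563965
u_B1 = 0.134 / sqrt(2) = 0.094752309
u_B2 = 0.02 / sqrt(3) = 0.011547005
u_B3 = 0.274 / sqrt(2) = 0.19374726
uc = sqrt(0.17563965^2 + 0.094752309^2 + 0.011547005^2 + 0.19374726^2) = 0.27838574
U = k * uc = 2 * 0.27838574
U = 0.5568

0.5568


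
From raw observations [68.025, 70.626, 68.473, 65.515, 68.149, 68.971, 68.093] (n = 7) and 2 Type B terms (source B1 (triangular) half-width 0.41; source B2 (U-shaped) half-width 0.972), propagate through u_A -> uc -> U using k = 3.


mean = (68.025 + 70.626 + 68.473 + 65.515 + 68.149 + 68.971 + 68.093) / 7 = 68.26457143
s = sqrt(sum((x - mean)^2)/(n-1)) = 1.5154295
u_A = s / sqrt(n) = 1.5154295 / sqrt(7) = 0.57277851
u_B1 = 0.41 / sqrt(6) = 0.1673818
u_B2 = 0.972 / sqrt(2) = 0.68730779
uc = sqrt(0.57277851^2 + 0.1673818^2 + 0.68730779^2) = 0.9102109
U = k * uc = 3 * 0.9102109
U = 2.7306

2.7306


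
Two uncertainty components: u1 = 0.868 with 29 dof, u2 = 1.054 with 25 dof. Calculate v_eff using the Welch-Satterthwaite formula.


uc = sqrt(u1^2 + u2^2) = sqrt(0.868^2 + 1.054^2) = 1.3654084
v_eff = uc^4 / (u1^4/v1 + u2^4/v2)
= 1.3654084^4 / (0.868^4/29 + 1.054^4/25)
= 3.475764 / 0.068939434
v_eff = 50.4176

50.4176


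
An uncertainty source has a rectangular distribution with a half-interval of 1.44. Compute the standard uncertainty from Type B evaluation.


u_B = half_width / sqrt(3)
u_B = 1.44 / 1.7320508
u_B = 0.8314

0.8314


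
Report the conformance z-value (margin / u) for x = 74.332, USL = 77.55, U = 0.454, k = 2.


u = U / k = 0.454 / 2 = 0.227
margin = |USL - x| = |77.55 - 74.332| = 3.218
z = margin / u = 3.218 / 0.227
z = 14.1762

14.1762


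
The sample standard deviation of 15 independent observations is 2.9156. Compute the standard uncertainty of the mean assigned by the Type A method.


u_A = s / sqrt(n)
u_A = 2.9156 / sqrt(15)
u_A = 2.9156 / 3.8729833
u_A = 0.7528

0.7528


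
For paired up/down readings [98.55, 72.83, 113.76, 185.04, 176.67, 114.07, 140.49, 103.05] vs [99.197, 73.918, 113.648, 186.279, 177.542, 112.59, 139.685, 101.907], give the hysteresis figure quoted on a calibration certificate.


|98.55 - 99.197| = 0.6470
|72.83 - 73.918| = 1.0880
|113.76 - 113.648| = 0.1120
|185.04 - 186.279| = 1.2390
|176.67 - 177.542| = 0.8720
|114.07 - 112.59| = 1.4800
|140.49 - 139.685| = 0.8050
|103.05 - 101.907| = 1.1430
hysteresis = max(diffs) = 1.4800

1.4800


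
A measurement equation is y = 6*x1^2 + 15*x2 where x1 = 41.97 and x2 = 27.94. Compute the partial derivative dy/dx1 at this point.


y = 6*x1^2 + 15*x2
dy/dx1 = 2*6*x1
Evaluate at x1 = 41.97: c1 = 12 * 41.97
c1 = 503.6400

503.6400


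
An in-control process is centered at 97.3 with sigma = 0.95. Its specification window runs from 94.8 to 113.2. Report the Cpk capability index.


Cpu = (USL - mean) / (3*sigma) = (113.2 - 97.3) / (3*0.95) = 5.5789
Cpl = (mean - LSL) / (3*sigma) = (97.3 - 94.8) / (3*0.95) = 0.8772
Cpk = min(Cpu, Cpl) = 0.8772

0.8772


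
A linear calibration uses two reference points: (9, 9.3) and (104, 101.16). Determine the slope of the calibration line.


slope = (y2 - y1) / (x2 - x1)
= (101.16 - 9.3) / (104 - 9)
= 91.8600 / 95
= 0.9669

0.9669


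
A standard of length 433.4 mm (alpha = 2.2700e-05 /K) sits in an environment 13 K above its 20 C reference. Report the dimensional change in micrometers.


dL = L * alpha * dT
= 433.4 * 2.2700e-05 * 13
= 0.1278963 mm
dL_um = 0.1278963 * 1000 = 127.8963 um

127.8963


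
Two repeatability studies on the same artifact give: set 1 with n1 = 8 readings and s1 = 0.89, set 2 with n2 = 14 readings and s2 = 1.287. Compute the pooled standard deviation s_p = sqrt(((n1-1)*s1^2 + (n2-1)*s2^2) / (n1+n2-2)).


s_p = sqrt(((n1-1)*s1^2 + (n2-1)*s2^2) / (n1+n2-2))
numerator = (8-1)*0.89^2 + (14-1)*1.287^2 = 5.5447 + 21.532797 = 27.077497
denominator = 8 + 14 - 2 = 20
s_p^2 = 27.077497 / 20 = 1.3538748
s_p = sqrt(1.3538748) = 1.1636

1.1636


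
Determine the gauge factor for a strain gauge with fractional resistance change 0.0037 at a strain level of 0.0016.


GF = (dR/R) / epsilon
= 0.0037 / 0.0016
= 2.3125

2.3125


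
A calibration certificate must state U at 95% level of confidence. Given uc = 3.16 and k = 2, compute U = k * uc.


U = k * uc
U = 2 * 3.16
U = 6.3200

6.3200


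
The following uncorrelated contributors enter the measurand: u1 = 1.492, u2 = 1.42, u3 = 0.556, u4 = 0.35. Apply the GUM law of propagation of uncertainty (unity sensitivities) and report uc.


uc = sqrt(1.492^2 + 1.42^2 + 0.556^2 + 0.35^2)
uc = sqrt(4.6741)
uc = 2.1620

2.1620


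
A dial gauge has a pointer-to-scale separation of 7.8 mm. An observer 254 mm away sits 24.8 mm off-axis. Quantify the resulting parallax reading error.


error = h * offset / d
= 7.8 * 24.8 / 254
= 0.7616

0.7616


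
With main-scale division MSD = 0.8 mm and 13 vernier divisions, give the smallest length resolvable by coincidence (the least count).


LC = MSD / n_div
= 0.8 / 13
= 0.0615

0.0615


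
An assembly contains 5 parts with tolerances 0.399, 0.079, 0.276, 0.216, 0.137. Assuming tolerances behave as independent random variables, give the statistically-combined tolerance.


RSS = sqrt(0.399^2 + 0.079^2 + 0.276^2 + 0.216^2 + 0.137^2)
= sqrt(0.307043)
= 0.5541

0.5541


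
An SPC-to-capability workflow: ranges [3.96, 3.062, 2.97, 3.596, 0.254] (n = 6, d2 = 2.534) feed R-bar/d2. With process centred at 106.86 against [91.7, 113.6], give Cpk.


R_bar = (3.96 + 3.062 + 2.97 + 3.596 + 0.254) / 5 = 2.7684
sigma = R_bar / d2 = 2.7684 / 2.534 = 1.092502
Cp = (USL - LSL)/(6*sigma) = (113.6 - 91.7)/(6*1.092502) = 3.3410
Cpu = (113.6 - 106.86)/(3*1.092502) = 2.0564
Cpl = (106.86 - 91.7)/(3*1.092502) = 4.6255
Cpk = min(Cpu, Cpl) = 2.0564

2.0564


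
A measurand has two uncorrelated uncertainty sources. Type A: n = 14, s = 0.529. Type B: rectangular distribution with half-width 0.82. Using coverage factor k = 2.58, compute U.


u_A = s / sqrt(n) = 0.529 / sqrt(14) = 0.1413812
u_B = half_width / sqrt(3) = 0.82 / sqrt(3) = 0.47342722
uc = sqrt(u_A^2 + u_B^2) = sqrt(0.1413812^2 + 0.47342722^2) = 0.49408701
U = k * uc = 2.58 * 0.49408701
U = 1.2747

1.2747


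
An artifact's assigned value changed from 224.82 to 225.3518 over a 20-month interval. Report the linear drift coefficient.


rate = (v2 - v1) / months
= (225.3518 - 224.82) / 20
= 0.5318 / 20
= 0.0266

0.0266


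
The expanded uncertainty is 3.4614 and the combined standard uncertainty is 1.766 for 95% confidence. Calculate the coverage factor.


k = U / uc
k = 3.4614 / 1.766
k = 1.96

1.96


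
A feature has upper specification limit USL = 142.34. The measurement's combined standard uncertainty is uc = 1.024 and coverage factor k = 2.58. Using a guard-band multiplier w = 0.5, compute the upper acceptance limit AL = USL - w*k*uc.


U = k * uc = 2.58 * 1.024 = 2.64192
guard band g = w * U = 0.5 * 2.64192 = 1.32096
AL = USL - g = 142.34 - 1.32096
AL = 141.0190

141.0190


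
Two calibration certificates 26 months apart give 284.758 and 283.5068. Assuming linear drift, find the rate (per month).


rate = (v2 - v1) / months
= (283.5068 - 284.758) / 26
= -1.2512 / 26
= -0.0481

-0.0481


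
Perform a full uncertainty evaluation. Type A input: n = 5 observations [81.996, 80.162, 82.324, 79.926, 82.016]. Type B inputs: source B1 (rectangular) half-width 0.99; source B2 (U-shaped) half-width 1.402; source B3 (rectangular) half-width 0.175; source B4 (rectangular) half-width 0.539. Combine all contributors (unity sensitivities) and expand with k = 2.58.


mean = (81.996 + 80.162 + 82.324 + 79.926 + 82.016) / 5 = 81.2848
s = sqrt(sum((x - mean)^2)/(n-1)) = 1.1431768
u_A = s / sqrt(n) = 1.1431768 / sqrt(5) = 0.51124421
u_B1 = 0.99 / sqrt(3) = 0.57157677
u_B2 = 1.402 / sqrt(2) = 0.99136371
u_B3 = 0.175 / sqrt(3) = 0.1010363
u_B4 = 0.539 / sqrt(3) = 0.3111918
uc = sqrt(0.51124421^2 + 0.57157677^2 + 0.99136371^2 + 0.1010363^2 + 0.3111918^2) = 1.295346
U = k * uc = 2.58 * 1.295346
U = 3.3420

3.3420


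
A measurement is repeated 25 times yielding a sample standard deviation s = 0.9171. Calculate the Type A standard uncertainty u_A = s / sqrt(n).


u_A = s / sqrt(n)
u_A = 0.9171 / sqrt(25)
u_A = 0.9171 / 5
u_A = 0.1834

0.1834


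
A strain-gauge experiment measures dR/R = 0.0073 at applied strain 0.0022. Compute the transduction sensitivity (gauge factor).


GF = (dR/R) / epsilon
= 0.0073 / 0.0022
= 3.3182

3.3182


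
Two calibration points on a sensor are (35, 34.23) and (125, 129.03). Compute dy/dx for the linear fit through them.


slope = (y2 - y1) / (x2 - x1)
= (129.03 - 34.23) / (125 - 35)
= 94.8000 / 90
= 1.0533

1.0533


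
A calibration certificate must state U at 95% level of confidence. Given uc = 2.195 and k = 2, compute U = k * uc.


U = k * uc
U = 2 * 2.195
U = 4.3900

4.3900


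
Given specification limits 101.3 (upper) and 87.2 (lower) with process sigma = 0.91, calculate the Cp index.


Cp = (USL - LSL) / (6 * sigma)
= (101.3 - 87.2) / (6 * 0.91)
= 14.1000 / 5.4600
= 2.5824

2.5824


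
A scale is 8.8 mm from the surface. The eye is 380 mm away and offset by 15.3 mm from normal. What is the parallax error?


error = h * offset / d
= 8.8 * 15.3 / 380
= 0.3543

0.3543


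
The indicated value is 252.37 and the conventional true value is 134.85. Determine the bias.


Systematic error = measured - true
= 252.37 - 134.85
= 117.5200

117.5200


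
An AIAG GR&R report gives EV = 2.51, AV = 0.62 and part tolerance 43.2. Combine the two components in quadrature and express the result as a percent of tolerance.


GRR = sqrt(EV^2 + AV^2) = sqrt(2.51^2 + 0.62^2) = 2.58544
%GRR = GRR / tol * 100 = 2.58544 / 43.2 * 100
%GRR = 5.9848

5.9848


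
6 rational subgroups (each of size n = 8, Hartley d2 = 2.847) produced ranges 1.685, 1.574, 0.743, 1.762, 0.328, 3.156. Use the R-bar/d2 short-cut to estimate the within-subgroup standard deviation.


R_bar = (1.685 + 1.574 + 0.743 + 1.762 + 0.328 + 3.156) / 6
R_bar = 9.248 / 6 = 1.5413333
sigma_hat = R_bar / d2 = 1.5413333 / 2.847 = 0.5414

0.5414


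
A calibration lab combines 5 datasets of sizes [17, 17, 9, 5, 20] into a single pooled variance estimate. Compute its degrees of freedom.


nu = sum_i (n_i - 1)
nu = ((17 - 1) + (17 - 1) + (9 - 1) + (5 - 1) + (20 - 1))
nu = 16 + 16 + 8 + 4 + 19
nu = 63

63


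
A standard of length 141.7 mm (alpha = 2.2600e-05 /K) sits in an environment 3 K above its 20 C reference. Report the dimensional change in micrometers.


dL = L * alpha * dT
= 141.7 * 2.2600e-05 * 3
= 0.0096073 mm
dL_um = 0.0096073 * 1000 = 9.6073 um

9.6073


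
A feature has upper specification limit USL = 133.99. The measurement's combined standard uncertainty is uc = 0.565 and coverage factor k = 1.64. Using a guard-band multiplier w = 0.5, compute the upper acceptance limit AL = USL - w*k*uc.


U = k * uc = 1.64 * 0.565 = 0.9266
guard band g = w * U = 0.5 * 0.9266 = 0.4633
AL = USL - g = 133.99 - 0.4633
AL = 133.5267

133.5267


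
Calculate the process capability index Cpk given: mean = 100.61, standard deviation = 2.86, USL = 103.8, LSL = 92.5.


Cpu = (USL - mean) / (3*sigma) = (103.8 - 100.61) / (3*2.86) = 0.3718
Cpl = (mean - LSL) / (3*sigma) = (100.61 - 92.5) / (3*2.86) = 0.9452
Cpk = min(Cpu, Cpl) = 0.3718

0.3718


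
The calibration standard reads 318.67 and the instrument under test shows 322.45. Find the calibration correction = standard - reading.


Correction = standard - reading
= 318.67 - 322.45
= -3.7800

-3.7800


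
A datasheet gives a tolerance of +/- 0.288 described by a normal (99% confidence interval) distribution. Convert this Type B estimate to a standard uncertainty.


u_B = half_width / 2.576
u_B = 0.288 / 2.576
u_B = 0.1118

0.1118


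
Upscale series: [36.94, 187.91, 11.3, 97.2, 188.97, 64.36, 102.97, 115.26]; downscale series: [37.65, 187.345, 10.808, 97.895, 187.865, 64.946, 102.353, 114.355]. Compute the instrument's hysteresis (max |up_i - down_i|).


|36.94 - 37.65| = 0.7100
|187.91 - 187.345| = 0.5650
|11.3 - 10.808| = 0.4920
|97.2 - 97.895| = 0.6950
|188.97 - 187.865| = 1.1050
|64.36 - 64.946| = 0.5860
|102.97 - 102.353| = 0.6170
|115.26 - 114.355| = 0.9050
hysteresis = max(diffs) = 1.1050

1.1050


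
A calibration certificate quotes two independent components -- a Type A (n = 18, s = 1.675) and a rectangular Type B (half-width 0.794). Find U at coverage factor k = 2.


u_A = s / sqrt(n) = 1.675 / sqrt(18) = 0.39480129
u_B = half_width / sqrt(3) = 0.794 / sqrt(3) = 0.45841611
uc = sqrt(u_A^2 + u_B^2) = sqrt(0.39480129^2 + 0.45841611^2) = 0.6049904
U = k * uc = 2 * 0.6049904
U = 1.2100

1.2100


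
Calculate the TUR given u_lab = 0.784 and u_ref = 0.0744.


TUR = u_lab / u_ref
= 0.784 / 0.0744
= 10.5376

10.5376


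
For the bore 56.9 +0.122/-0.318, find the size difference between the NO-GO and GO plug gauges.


GO = nominal - lower_tol (smallest hole = maximum material condition)
GO = 56.9 - 0.318 = 56.582
NO-GO = nominal + upper_tol (largest hole = least material condition)
NO-GO = 56.9 + 0.122 = 57.022
spread = NO-GO - GO = 57.022 - 56.582 = 0.4400

0.4400


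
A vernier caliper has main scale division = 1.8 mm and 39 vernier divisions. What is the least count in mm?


LC = MSD / n_div
= 1.8 / 39
= 0.0462

0.0462


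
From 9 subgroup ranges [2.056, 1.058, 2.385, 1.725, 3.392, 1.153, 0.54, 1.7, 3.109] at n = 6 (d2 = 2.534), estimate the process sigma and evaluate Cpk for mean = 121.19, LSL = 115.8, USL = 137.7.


R_bar = (2.056 + 1.058 + 2.385 + 1.725 + 3.392 + 1.153 + 0.54 + 1.7 + 3.109) / 9 = 1.902
sigma = R_bar / d2 = 1.902 / 2.534 = 0.75059195
Cp = (USL - LSL)/(6*sigma) = (137.7 - 115.8)/(6*0.75059195) = 4.8628
Cpu = (137.7 - 121.19)/(3*0.75059195) = 7.3320
Cpl = (121.19 - 115.8)/(3*0.75059195) = 2.3937
Cpk = min(Cpu, Cpl) = 2.3937

2.3937


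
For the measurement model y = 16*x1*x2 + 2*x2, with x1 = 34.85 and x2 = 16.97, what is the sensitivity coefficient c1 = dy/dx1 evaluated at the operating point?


y = 16*x1*x2 + 2*x2
dy/dx1 = 16*x2
Evaluate at x2 = 16.97: c1 = 16 * 16.97
c1 = 271.5200

271.5200


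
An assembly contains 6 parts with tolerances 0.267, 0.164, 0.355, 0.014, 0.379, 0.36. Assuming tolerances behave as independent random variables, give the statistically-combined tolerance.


RSS = sqrt(0.267^2 + 0.164^2 + 0.355^2 + 0.014^2 + 0.379^2 + 0.36^2)
= sqrt(0.497647)
= 0.7054

0.7054


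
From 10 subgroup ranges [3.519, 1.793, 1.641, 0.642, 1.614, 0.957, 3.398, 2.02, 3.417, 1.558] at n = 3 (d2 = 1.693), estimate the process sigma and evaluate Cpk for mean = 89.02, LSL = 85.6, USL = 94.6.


R_bar = (3.519 + 1.793 + 1.641 + 0.642 + 1.614 + 0.957 + 3.398 + 2.02 + 3.417 + 1.558) / 10 = 2.0559
sigma = R_bar / d2 = 2.0559 / 1.693 = 1.2143532
Cp = (USL - LSL)/(6*sigma) = (94.6 - 85.6)/(6*1.2143532) = 1.2352
Cpu = (94.6 - 89.02)/(3*1.2143532) = 1.5317
Cpl = (89.02 - 85.6)/(3*1.2143532) = 0.9388
Cpk = min(Cpu, Cpl) = 0.9388

0.9388


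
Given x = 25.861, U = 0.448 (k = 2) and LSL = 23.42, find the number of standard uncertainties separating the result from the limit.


u = U / k = 0.448 / 2 = 0.224
margin = |LSL - x| = |23.42 - 25.861| = 2.441
z = margin / u = 2.441 / 0.224
z = 10.8973

10.8973


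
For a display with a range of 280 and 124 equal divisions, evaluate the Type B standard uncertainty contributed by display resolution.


resolution = range / divisions
resolution = 280 / 124 = 2.2580645
u_res = resolution / (2*sqrt(3))
u_res = 2.2580645 / 3.4641016
u_res = 0.6518

0.6518


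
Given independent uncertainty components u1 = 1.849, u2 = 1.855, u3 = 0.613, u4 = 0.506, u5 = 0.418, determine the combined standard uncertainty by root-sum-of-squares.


uc = sqrt(1.849^2 + 1.855^2 + 0.613^2 + 0.506^2 + 0.418^2)
uc = sqrt(7.666355)
uc = 2.7688

2.7688


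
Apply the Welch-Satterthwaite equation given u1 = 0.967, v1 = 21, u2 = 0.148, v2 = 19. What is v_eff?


uc = sqrt(u1^2 + u2^2) = sqrt(0.967^2 + 0.148^2) = 0.97826019
v_eff = uc^4 / (u1^4/v1 + u2^4/v2)
= 0.97826019^4 / (0.967^4/21 + 0.148^4/19)
= 0.9158356 / 0.041662939
v_eff = 21.9820

21.9820


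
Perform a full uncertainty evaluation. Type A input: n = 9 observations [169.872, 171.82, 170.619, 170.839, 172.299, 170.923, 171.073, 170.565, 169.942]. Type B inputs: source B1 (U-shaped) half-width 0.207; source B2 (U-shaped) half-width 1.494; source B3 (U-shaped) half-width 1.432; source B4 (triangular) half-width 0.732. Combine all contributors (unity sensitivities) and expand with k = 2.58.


mean = (169.872 + 171.82 + 170.619 + 170.839 + 172.299 + 170.923 + 171.073 + 170.565 + 169.942) / 9 = 170.8835556
s = sqrt(sum((x - mean)^2)/(n-1)) = 0.79065481
u_A = s / sqrt(n) = 0.79065481 / sqrt(9) = 0.2635516
u_B1 = 0.207 / sqrt(2) = 0.1463711
u_B2 = 1.494 / sqrt(2) = 1.0564175
u_B3 = 1.432 / sqrt(2) = 1.0125769
u_B4 = 0.732 / sqrt(6) = 0.29883775
uc = sqrt(0.2635516^2 + 0.1463711^2 + 1.0564175^2 + 1.0125769^2 + 0.29883775^2) = 1.5236528
U = k * uc = 2.58 * 1.5236528
U = 3.9310

3.9310


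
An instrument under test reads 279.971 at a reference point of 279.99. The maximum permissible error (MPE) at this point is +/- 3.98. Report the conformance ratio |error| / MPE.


e = indication - reference = 279.971 - 279.99 = -0.0190
|e| = 0.0190
ratio = |e| / MPE = 0.0190 / 3.98
ratio = 0.0048

0.0048


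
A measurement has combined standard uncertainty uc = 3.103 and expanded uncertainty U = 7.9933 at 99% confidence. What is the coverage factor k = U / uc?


k = U / uc
k = 7.9933 / 3.103
k = 2.576

2.576


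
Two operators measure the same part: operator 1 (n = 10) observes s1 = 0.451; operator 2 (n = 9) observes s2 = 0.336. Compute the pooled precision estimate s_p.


s_p = sqrt(((n1-1)*s1^2 + (n2-1)*s2^2) / (n1+n2-2))
numerator = (10-1)*0.451^2 + (9-1)*0.336^2 = 1.830609 + 0.903168 = 2.733777
denominator = 10 + 9 - 2 = 17
s_p^2 = 2.733777 / 17 = 0.16081041
s_p = sqrt(0.16081041) = 0.4010

0.4010


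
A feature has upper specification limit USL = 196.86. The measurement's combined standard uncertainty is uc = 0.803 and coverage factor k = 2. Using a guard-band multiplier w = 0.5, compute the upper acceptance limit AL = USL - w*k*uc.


U = k * uc = 2 * 0.803 = 1.606
guard band g = w * U = 0.5 * 1.606 = 0.803
AL = USL - g = 196.86 - 0.803
AL = 196.0570

196.0570


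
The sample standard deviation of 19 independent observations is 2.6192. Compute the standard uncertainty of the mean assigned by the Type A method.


u_A = s / sqrt(n)
u_A = 2.6192 / sqrt(19)
u_A = 2.6192 / 4.3588989
u_A = 0.6009

0.6009


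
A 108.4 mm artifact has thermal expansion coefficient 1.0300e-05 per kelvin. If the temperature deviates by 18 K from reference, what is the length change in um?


dL = L * alpha * dT
= 108.4 * 1.0300e-05 * 18
= 0.0200974 mm
dL_um = 0.0200974 * 1000 = 20.0974 um

20.0974


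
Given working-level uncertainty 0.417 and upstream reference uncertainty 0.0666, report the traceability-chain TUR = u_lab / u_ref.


TUR = u_lab / u_ref
= 0.417 / 0.0666
= 6.2613

6.2613


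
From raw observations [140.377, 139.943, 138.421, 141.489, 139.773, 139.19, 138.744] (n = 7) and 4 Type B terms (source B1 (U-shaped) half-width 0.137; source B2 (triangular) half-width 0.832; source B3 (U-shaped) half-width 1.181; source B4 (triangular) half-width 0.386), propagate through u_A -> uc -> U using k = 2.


mean = (140.377 + 139.943 + 138.421 + 141.489 + 139.773 + 139.19 + 138.744) / 7 = 139.7052857
s = sqrt(sum((x - mean)^2)/(n-1)) = 1.0434645
u_A = s / sqrt(n) = 1.0434645 / sqrt(7) = 0.39439251
u_B1 = 0.137 / sqrt(2) = 0.096873629
u_B2 = 0.832 / sqrt(6) = 0.33966258
u_B3 = 1.181 / sqrt(2) = 0.83509311
u_B4 = 0.386 / sqrt(6) = 0.15758384
uc = sqrt(0.39439251^2 + 0.096873629^2 + 0.33966258^2 + 0.83509311^2 + 0.15758384^2) = 1.0012561
U = k * uc = 2 * 1.0012561
U = 2.0025

2.0025


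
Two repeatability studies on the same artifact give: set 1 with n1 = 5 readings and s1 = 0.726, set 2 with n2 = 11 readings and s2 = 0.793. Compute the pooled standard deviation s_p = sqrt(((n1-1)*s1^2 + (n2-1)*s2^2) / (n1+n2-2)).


s_p = sqrt(((n1-1)*s1^2 + (n2-1)*s2^2) / (n1+n2-2))
numerator = (5-1)*0.726^2 + (11-1)*0.793^2 = 2.108304 + 6.28849 = 8.396794
denominator = 5 + 11 - 2 = 14
s_p^2 = 8.396794 / 14 = 0.599771
s_p = sqrt(0.599771) = 0.7744

0.7744


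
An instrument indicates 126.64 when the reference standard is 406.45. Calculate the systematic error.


Systematic error = measured - true
= 126.64 - 406.45
= -279.8100

-279.8100


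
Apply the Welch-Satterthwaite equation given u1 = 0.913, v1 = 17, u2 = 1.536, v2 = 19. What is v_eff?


uc = sqrt(u1^2 + u2^2) = sqrt(0.913^2 + 1.536^2) = 1.786859
v_eff = uc^4 / (u1^4/v1 + u2^4/v2)
= 1.786859^4 / (0.913^4/17 + 1.536^4/19)
= 10.194387 / 0.33383476
v_eff = 30.5372

30.5372


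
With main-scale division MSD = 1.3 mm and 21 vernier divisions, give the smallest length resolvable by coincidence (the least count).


LC = MSD / n_div
= 1.3 / 21
= 0.0619

0.0619


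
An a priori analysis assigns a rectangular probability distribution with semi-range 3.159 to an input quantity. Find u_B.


u_B = half_width / sqrt(3)
u_B = 3.159 / 1.7320508
u_B = 1.8238

1.8238


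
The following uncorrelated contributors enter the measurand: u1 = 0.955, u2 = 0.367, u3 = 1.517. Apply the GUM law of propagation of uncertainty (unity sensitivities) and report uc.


uc = sqrt(0.955^2 + 0.367^2 + 1.517^2)
uc = sqrt(3.348003)
uc = 1.8298

1.8298


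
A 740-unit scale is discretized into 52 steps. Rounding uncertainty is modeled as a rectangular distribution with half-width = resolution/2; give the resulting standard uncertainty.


resolution = range / divisions
resolution = 740 / 52 = 14.230769
u_res = resolution / (2*sqrt(3))
u_res = 14.230769 / 3.4641016
u_res = 4.1081

4.1081


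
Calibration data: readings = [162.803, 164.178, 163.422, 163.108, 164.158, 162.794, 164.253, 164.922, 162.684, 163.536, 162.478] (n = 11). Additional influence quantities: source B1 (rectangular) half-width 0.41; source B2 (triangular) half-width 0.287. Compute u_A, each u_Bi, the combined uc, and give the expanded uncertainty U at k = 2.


mean = (162.803 + 164.178 + 163.422 + 163.108 + 164.158 + 162.794 + 164.253 + 164.922 + 162.684 + 163.536 + 162.478) / 11 = 163.4850909
s = sqrt(sum((x - mean)^2)/(n-1)) = 0.79592242
u_A = s / sqrt(n) = 0.79592242 / sqrt(11) = 0.23997964
u_B1 = 0.41 / sqrt(3) = 0.23671361
u_B2 = 0.287 / sqrt(6) = 0.11716726
uc = sqrt(0.23997964^2 + 0.23671361^2 + 0.11716726^2) = 0.35686374
U = k * uc = 2 * 0.35686374
U = 0.7137

0.7137


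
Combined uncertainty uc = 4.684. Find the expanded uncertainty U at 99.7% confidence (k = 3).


U = k * uc
U = 3 * 4.684
U = 14.0520

14.0520


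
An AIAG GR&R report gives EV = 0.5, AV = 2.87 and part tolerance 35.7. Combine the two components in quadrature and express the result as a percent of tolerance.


GRR = sqrt(EV^2 + AV^2) = sqrt(0.5^2 + 2.87^2) = 2.9132284
%GRR = GRR / tol * 100 = 2.9132284 / 35.7 * 100
%GRR = 8.1603

8.1603


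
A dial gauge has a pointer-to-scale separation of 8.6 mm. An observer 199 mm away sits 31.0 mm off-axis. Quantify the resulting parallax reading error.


error = h * offset / d
= 8.6 * 31.0 / 199
= 1.3397

1.3397


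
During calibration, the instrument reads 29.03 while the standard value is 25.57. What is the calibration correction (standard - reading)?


Correction = standard - reading
= 25.57 - 29.03
= -3.4600

-3.4600


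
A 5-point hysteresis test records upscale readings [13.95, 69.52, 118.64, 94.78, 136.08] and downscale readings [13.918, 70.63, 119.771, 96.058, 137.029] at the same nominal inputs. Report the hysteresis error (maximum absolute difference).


|13.95 - 13.918| = 0.0320
|69.52 - 70.63| = 1.1100
|118.64 - 119.771| = 1.1310
|94.78 - 96.058| = 1.2780
|136.08 - 137.029| = 0.9490
hysteresis = max(diffs) = 1.2780

1.2780


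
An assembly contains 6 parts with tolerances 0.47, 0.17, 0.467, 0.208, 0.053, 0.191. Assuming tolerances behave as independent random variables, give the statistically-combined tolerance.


RSS = sqrt(0.47^2 + 0.17^2 + 0.467^2 + 0.208^2 + 0.053^2 + 0.191^2)
= sqrt(0.550443)
= 0.7419

0.7419


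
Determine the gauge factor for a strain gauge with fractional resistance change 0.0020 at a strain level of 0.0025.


GF = (dR/R) / epsilon
= 0.0020 / 0.0025
= 0.8000

0.8000


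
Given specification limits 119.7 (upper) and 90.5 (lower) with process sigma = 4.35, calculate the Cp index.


Cp = (USL - LSL) / (6 * sigma)
= (119.7 - 90.5) / (6 * 4.35)
= 29.2000 / 26.1000
= 1.1188

1.1188


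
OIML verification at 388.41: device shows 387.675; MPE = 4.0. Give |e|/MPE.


e = indication - reference = 387.675 - 388.41 = -0.7350
|e| = 0.7350
ratio = |e| / MPE = 0.7350 / 4.0
ratio = 0.1837

0.1837


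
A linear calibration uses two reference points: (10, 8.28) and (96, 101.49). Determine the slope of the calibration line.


slope = (y2 - y1) / (x2 - x1)
= (101.49 - 8.28) / (96 - 10)
= 93.2100 / 86
= 1.0838

1.0838


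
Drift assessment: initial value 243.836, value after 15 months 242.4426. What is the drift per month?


rate = (v2 - v1) / months
= (242.4426 - 243.836) / 15
= -1.3934 / 15
= -0.0929

-0.0929


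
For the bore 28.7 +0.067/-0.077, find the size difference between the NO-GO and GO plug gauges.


GO = nominal - lower_tol (smallest hole = maximum material condition)
GO = 28.7 - 0.077 = 28.623
NO-GO = nominal + upper_tol (largest hole = least material condition)
NO-GO = 28.7 + 0.067 = 28.767
spread = NO-GO - GO = 28.767 - 28.623 = 0.1440

0.1440


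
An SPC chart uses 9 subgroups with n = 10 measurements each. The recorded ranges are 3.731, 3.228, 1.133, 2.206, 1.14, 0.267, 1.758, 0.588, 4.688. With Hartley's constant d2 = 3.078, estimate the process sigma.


R_bar = (3.731 + 3.228 + 1.133 + 2.206 + 1.14 + 0.267 + 1.758 + 0.588 + 4.688) / 9
R_bar = 18.739 / 9 = 2.0821111
sigma_hat = R_bar / d2 = 2.0821111 / 3.078 = 0.6764

0.6764


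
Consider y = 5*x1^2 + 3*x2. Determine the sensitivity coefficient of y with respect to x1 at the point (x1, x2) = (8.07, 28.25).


y = 5*x1^2 + 3*x2
dy/dx1 = 2*5*x1
Evaluate at x1 = 8.07: c1 = 10 * 8.07
c1 = 80.7000

80.7000


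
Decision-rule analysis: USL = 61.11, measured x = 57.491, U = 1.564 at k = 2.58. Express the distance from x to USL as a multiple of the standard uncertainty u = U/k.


u = U / k = 1.564 / 2.58 = 0.60620155
margin = |USL - x| = |61.11 - 57.491| = 3.619
z = margin / u = 3.619 / 0.60620155
z = 5.9700

5.9700


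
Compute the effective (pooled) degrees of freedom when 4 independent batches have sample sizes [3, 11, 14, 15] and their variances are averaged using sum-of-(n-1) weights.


nu = sum_i (n_i - 1)
nu = ((3 - 1) + (11 - 1) + (14 - 1) + (15 - 1))
nu = 2 + 10 + 13 + 14
nu = 39

39


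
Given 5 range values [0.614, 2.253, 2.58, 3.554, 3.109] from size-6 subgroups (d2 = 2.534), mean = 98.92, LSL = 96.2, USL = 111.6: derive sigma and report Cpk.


R_bar = (0.614 + 2.253 + 2.58 + 3.554 + 3.109) / 5 = 2.422
sigma = R_bar / d2 = 2.422 / 2.534 = 0.9558011
Cp = (USL - LSL)/(6*sigma) = (111.6 - 96.2)/(6*0.9558011) = 2.6854
Cpu = (111.6 - 98.92)/(3*0.9558011) = 4.4221
Cpl = (98.92 - 96.2)/(3*0.9558011) = 0.9486
Cpk = min(Cpu, Cpl) = 0.9486

0.9486


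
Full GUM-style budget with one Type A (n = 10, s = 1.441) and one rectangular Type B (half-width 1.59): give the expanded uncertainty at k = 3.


u_A = s / sqrt(n) = 1.441 / sqrt(10) = 0.45568421
u_B = half_width / sqrt(3) = 1.59 / sqrt(3) = 0.91798693
uc = sqrt(u_A^2 + u_B^2) = sqrt(0.45568421^2 + 0.91798693^2) = 1.0248649
U = k * uc = 3 * 1.0248649
U = 3.0746

3.0746


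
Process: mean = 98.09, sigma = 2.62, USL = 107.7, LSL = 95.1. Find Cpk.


Cpu = (USL - mean) / (3*sigma) = (107.7 - 98.09) / (3*2.62) = 1.2226
Cpl = (mean - LSL) / (3*sigma) = (98.09 - 95.1) / (3*2.62) = 0.3804
Cpk = min(Cpu, Cpl) = 0.3804

0.3804


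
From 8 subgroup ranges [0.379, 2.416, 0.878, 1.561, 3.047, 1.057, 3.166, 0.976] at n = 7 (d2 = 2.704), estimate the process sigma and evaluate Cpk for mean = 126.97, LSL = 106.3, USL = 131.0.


R_bar = (0.379 + 2.416 + 0.878 + 1.561 + 3.047 + 1.057 + 3.166 + 0.976) / 8 = 1.685
sigma = R_bar / d2 = 1.685 / 2.704 = 0.62315089
Cp = (USL - LSL)/(6*sigma) = (131.0 - 106.3)/(6*0.62315089) = 6.6062
Cpu = (131.0 - 126.97)/(3*0.62315089) = 2.1557
Cpl = (126.97 - 106.3)/(3*0.62315089) = 11.0567
Cpk = min(Cpu, Cpl) = 2.1557

2.1557


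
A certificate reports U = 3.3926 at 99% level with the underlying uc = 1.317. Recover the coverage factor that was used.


k = U / uc
k = 3.3926 / 1.317
k = 2.576

2.576


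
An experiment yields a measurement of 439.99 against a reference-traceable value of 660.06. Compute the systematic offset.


Systematic error = measured - true
= 439.99 - 660.06
= -220.0700

-220.0700


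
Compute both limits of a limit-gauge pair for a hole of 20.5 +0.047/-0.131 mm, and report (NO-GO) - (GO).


GO = nominal - lower_tol (smallest hole = maximum material condition)
GO = 20.5 - 0.131 = 20.369
NO-GO = nominal + upper_tol (largest hole = least material condition)
NO-GO = 20.5 + 0.047 = 20.547
spread = NO-GO - GO = 20.547 - 20.369 = 0.1780

0.1780


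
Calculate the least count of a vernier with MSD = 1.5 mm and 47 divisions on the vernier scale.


LC = MSD / n_div
= 1.5 / 47
= 0.0319

0.0319


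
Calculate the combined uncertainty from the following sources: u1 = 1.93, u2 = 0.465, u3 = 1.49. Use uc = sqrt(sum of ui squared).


uc = sqrt(1.93^2 + 0.465^2 + 1.49^2)
uc = sqrt(6.161225)
uc = 2.4822

2.4822


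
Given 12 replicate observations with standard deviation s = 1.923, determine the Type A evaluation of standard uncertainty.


u_A = s / sqrt(n)
u_A = 1.923 / sqrt(12)
u_A = 1.923 / 3.4641016
u_A = 0.5551

0.5551


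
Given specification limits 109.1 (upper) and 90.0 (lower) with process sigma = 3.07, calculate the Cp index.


Cp = (USL - LSL) / (6 * sigma)
= (109.1 - 90.0) / (6 * 3.07)
= 19.1000 / 18.4200
= 1.0369

1.0369


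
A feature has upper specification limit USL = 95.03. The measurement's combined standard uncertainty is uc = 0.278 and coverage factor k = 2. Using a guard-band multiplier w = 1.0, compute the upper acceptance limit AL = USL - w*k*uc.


U = k * uc = 2 * 0.278 = 0.556
guard band g = w * U = 1.0 * 0.556 = 0.556
AL = USL - g = 95.03 - 0.556
AL = 94.4740

94.4740


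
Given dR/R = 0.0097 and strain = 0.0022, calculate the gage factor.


GF = (dR/R) / epsilon
= 0.0097 / 0.0022
= 4.4091

4.4091


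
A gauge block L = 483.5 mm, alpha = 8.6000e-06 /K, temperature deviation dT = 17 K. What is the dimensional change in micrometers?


dL = L * alpha * dT
= 483.5 * 8.6000e-06 * 17
= 0.0706877 mm
dL_um = 0.0706877 * 1000 = 70.6877 um

70.6877


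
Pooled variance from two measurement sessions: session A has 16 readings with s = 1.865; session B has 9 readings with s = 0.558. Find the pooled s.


s_p = sqrt(((n1-1)*s1^2 + (n2-1)*s2^2) / (n1+n2-2))
numerator = (16-1)*1.865^2 + (9-1)*0.558^2 = 52.173375 + 2.490912 = 54.664287
denominator = 16 + 9 - 2 = 23
s_p^2 = 54.664287 / 23 = 2.3767081
s_p = sqrt(2.3767081) = 1.5417

1.5417


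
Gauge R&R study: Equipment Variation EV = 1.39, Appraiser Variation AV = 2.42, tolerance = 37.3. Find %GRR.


GRR = sqrt(EV^2 + AV^2) = sqrt(1.39^2 + 2.42^2) = 2.7907884
%GRR = GRR / tol * 100 = 2.7907884 / 37.3 * 100
%GRR = 7.4820

7.4820


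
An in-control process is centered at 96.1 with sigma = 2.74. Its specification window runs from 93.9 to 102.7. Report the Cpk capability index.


Cpu = (USL - mean) / (3*sigma) = (102.7 - 96.1) / (3*2.74) = 0.8029
Cpl = (mean - LSL) / (3*sigma) = (96.1 - 93.9) / (3*2.74) = 0.2676
Cpk = min(Cpu, Cpl) = 0.2676

0.2676


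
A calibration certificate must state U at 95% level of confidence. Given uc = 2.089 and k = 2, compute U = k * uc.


U = k * uc
U = 2 * 2.089
U = 4.1780

4.1780


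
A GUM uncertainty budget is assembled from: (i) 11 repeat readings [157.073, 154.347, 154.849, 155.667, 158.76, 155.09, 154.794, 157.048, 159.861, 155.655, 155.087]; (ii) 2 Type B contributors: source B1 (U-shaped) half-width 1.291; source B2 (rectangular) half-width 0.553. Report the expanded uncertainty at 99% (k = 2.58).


mean = (157.073 + 154.347 + 154.849 + 155.667 + 158.76 + 155.09 + 154.794 + 157.048 + 159.861 + 155.655 + 155.087) / 11 = 156.2028182
s = sqrt(sum((x - mean)^2)/(n-1)) = 1.7811596
u_A = s / sqrt(n) = 1.7811596 / sqrt(11) = 0.53703983
u_B1 = 1.291 / sqrt(2) = 0.91287485
u_B2 = 0.553 / sqrt(3) = 0.3192747
uc = sqrt(0.53703983^2 + 0.91287485^2 + 0.3192747^2) = 1.1062046
U = k * uc = 2.58 * 1.1062046
U = 2.8540

2.8540


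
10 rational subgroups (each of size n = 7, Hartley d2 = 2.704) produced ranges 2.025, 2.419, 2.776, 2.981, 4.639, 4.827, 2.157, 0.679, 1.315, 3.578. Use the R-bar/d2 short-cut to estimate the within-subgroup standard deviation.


R_bar = (2.025 + 2.419 + 2.776 + 2.981 + 4.639 + 4.827 + 2.157 + 0.679 + 1.315 + 3.578) / 10
R_bar = 27.396 / 10 = 2.7396
sigma_hat = R_bar / d2 = 2.7396 / 2.704 = 1.0132

1.0132


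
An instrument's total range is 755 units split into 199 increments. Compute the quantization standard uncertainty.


resolution = range / divisions
resolution = 755 / 199 = 3.7939698
u_res = resolution / (2*sqrt(3))
u_res = 3.7939698 / 3.4641016
u_res = 1.0952

1.0952


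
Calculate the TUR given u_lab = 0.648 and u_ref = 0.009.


TUR = u_lab / u_ref
= 0.648 / 0.009
= 72.0000

72.0000


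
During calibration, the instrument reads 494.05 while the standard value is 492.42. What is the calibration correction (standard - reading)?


Correction = standard - reading
= 492.42 - 494.05
= -1.6300

-1.6300


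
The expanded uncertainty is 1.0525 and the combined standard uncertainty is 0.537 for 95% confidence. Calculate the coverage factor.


k = U / uc
k = 1.0525 / 0.537
k = 1.96

1.96


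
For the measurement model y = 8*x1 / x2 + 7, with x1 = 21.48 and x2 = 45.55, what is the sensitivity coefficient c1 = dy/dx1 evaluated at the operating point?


y = 8*x1 / x2 + 7
dy/dx1 = 8/x2
Evaluate at x2 = 45.55: c1 = 8 / 45.55
c1 = 0.1756

0.1756


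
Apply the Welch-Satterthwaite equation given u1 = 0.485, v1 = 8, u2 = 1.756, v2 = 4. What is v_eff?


uc = sqrt(u1^2 + u2^2) = sqrt(0.485^2 + 1.756^2) = 1.8217467
v_eff = uc^4 / (u1^4/v1 + u2^4/v2)
= 1.8217467^4 / (0.485^4/8 + 1.756^4/4)
= 11.014175 / 2.3839649
v_eff = 4.6201

4.6201


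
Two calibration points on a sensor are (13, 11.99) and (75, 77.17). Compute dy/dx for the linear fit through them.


slope = (y2 - y1) / (x2 - x1)
= (77.17 - 11.99) / (75 - 13)
= 65.1800 / 62
= 1.0513

1.0513


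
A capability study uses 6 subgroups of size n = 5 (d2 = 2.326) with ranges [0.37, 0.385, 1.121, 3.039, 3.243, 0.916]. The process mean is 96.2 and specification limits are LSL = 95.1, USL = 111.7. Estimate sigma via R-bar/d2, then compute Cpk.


R_bar = (0.37 + 0.385 + 1.121 + 3.039 + 3.243 + 0.916) / 6 = 1.5123333
sigma = R_bar / d2 = 1.5123333 / 2.326 = 0.65018629
Cp = (USL - LSL)/(6*sigma) = (111.7 - 95.1)/(6*0.65018629) = 4.2552
Cpu = (111.7 - 96.2)/(3*0.65018629) = 7.9464
Cpl = (96.2 - 95.1)/(3*0.65018629) = 0.5639
Cpk = min(Cpu, Cpl) = 0.5639

0.5639


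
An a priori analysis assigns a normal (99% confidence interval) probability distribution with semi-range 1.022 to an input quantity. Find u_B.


u_B = half_width / 2.576
u_B = 1.022 / 2.576
u_B = 0.3967

0.3967


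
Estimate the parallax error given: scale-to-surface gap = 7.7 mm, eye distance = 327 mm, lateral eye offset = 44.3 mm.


error = h * offset / d
= 7.7 * 44.3 / 327
= 1.0431

1.0431


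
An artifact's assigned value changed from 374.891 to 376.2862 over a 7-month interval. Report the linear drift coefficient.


rate = (v2 - v1) / months
= (376.2862 - 374.891) / 7
= 1.3952 / 7
= 0.1993

0.1993


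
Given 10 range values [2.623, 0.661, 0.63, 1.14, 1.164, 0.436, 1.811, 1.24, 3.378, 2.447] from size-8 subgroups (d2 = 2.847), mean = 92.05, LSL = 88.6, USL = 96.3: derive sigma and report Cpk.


R_bar = (2.623 + 0.661 + 0.63 + 1.14 + 1.164 + 0.436 + 1.811 + 1.24 + 3.378 + 2.447) / 10 = 1.553
sigma = R_bar / d2 = 1.553 / 2.847 = 0.54548648
Cp = (USL - LSL)/(6*sigma) = (96.3 - 88.6)/(6*0.54548648) = 2.3526
Cpu = (96.3 - 92.05)/(3*0.54548648) = 2.5971
Cpl = (92.05 - 88.6)/(3*0.54548648) = 2.1082
Cpk = min(Cpu, Cpl) = 2.1082

2.1082
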